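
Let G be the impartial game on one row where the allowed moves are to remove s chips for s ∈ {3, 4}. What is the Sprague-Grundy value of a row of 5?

Compute g(0), g(1), … for moves {3, 4}:
g(0) = mex{} = 0
g(1) = mex{} = 0
g(2) = mex{} = 0
g(3) = mex{0} = 1
g(4) = mex{0} = 1
g(5) = mex{0} = 1
So g(5) = 1.

1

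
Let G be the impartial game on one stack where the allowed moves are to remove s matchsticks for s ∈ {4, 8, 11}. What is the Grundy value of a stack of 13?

3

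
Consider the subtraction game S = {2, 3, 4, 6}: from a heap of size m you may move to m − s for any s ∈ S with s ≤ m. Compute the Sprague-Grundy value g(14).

3

Compute g(0), g(1), … for moves {2, 3, 4, 6}:
k:     0  1  2  3  4  5  6  7  8  9 10 11 12 13 14
g(k):  0  0  1  1  2  2  3  3  0  0  1  1  2  2  3
So g(14) = 3.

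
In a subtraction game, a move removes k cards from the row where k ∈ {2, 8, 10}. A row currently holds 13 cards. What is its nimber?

2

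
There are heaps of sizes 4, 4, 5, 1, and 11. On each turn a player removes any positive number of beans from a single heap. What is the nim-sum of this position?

15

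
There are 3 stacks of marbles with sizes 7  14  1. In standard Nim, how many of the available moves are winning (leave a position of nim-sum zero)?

Compute the nim-sum pairwise:
7 XOR 14 = 9
9 XOR 1 = 8
The overall nim-sum is X = 8. A stack of size p has a winning move iff p XOR X < p (reduce it to p XOR X).
  7: 7 XOR 8 = 15 ≥ 7 — no move.
  14: 14 XOR 8 = 6 < 14 — winning move (to 6).
  1: 1 XOR 8 = 9 ≥ 1 — no move.
That gives 1 winning move.

1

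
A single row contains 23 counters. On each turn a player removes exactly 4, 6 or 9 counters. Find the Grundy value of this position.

Compute g(0), g(1), … for moves {4, 6, 9}:
k:     0  1  2  3  4  5  6  7  8  9 10 11 12 13 14 15 16 17 18 19 20 21 22 23
g(k):  0  0  0  0  1  1  1  1  2  2  2  2  3  0  0  0  0  1  1  1  1  2  2  2
So g(23) = 2.

2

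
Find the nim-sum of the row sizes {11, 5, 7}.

Bitwise XOR of the heap sizes:
  1011  (11)
  0101  (5)
  0111  (7)
  ----
  1001  (9)

9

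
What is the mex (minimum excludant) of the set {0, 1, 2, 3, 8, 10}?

4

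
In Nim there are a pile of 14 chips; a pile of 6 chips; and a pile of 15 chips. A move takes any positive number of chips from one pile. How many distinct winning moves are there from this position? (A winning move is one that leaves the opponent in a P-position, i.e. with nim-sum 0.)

3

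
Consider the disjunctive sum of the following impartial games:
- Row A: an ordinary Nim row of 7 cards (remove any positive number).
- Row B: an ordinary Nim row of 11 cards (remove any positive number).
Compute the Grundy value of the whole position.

12

Row A is a plain Nim row of size 7, so its Grundy value is 7.
Row B is a plain Nim row of size 11, so its Grundy value is 11.
By the Sprague-Grundy theorem, the Grundy value of a sum of independent games is the XOR of the component values.
Combined value = 7 XOR 11 = 12.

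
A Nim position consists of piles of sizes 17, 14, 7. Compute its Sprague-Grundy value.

24

Compute the nim-sum pairwise:
17 ⊕ 14 = 31
31 ⊕ 7 = 24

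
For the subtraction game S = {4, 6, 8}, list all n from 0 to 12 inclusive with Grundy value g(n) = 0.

0, 1, 2, 3, 12

Build the Grundy sequence with g(k) = mex{g(k−s) : s ∈ {4, 6, 8}, s ≤ k}:
k:     0  1  2  3  4  5  6  7  8  9 10 11 12
g(k):  0  0  0  0  1  1  1  1  2  2  2  2  0
The P-positions (g = 0) in 0..12 are 0, 1, 2, 3, 12.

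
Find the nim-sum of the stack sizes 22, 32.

54

Compute the nim-sum pairwise:
22 ^ 32 = 54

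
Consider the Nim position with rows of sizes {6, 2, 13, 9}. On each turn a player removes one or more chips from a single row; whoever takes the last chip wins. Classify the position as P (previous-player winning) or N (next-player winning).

Nim-sum: 6 XOR 2 XOR 13 XOR 9 = 0.
The nim-sum is 0, so this is a P-position: the player to move is in a losing position under optimal play.

P-position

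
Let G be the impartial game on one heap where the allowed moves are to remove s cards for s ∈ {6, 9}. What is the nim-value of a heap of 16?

0

Build the Grundy sequence with g(k) = mex{g(k−s) : s ∈ {6, 9}, s ≤ k}:
k:     0  1  2  3  4  5  6  7  8  9 10 11 12 13 14 15 16
g(k):  0  0  0  0  0  0  1  1  1  1  1  1  2  2  2  0  0
So g(16) = 0.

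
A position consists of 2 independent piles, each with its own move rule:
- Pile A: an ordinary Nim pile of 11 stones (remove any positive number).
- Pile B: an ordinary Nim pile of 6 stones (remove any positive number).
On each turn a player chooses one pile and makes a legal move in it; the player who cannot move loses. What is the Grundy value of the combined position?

13

Pile A is a plain Nim pile of size 11, so its Grundy value is 11.
Pile B is a plain Nim pile of size 6, so its Grundy value is 6.
The value of a disjunctive sum is the nim-sum of the parts.
Combined value = 11 ⊕ 6 = 13.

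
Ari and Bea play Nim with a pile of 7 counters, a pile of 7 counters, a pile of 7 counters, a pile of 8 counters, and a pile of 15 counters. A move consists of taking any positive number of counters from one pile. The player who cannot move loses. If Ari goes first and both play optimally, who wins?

Write each in binary and XOR column by column:
  0111  (7)
  0111  (7)
  0111  (7)
  1000  (8)
  1111  (15)
  ----
  0000  (0)
The nim-sum is 0, so this is a P-position: the player to move is in a losing position under optimal play; Ari is about to move from it and so loses — Bea wins.

Bea wins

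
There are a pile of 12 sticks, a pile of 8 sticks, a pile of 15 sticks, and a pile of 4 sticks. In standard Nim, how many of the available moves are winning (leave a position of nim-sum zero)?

3

Write each in binary and XOR column by column:
  1100  (12)
  1000  (8)
  1111  (15)
  0100  (4)
  ----
  1111  (15)
The overall nim-sum is X = 15. A pile of size p has a winning move iff p XOR X < p (reduce it to p XOR X).
  12: 12 XOR 15 = 3 < 12 — winning move (to 3).
  8: 8 XOR 15 = 7 < 8 — winning move (to 7).
  15: 15 XOR 15 = 0 < 15 — winning move (to 0).
  4: 4 XOR 15 = 11 ≥ 4 — no move.
That gives 3 winning moves.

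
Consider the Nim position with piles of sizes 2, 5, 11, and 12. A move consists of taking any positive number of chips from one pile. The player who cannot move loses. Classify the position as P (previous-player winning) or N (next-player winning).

P-position

Write each in binary and XOR column by column:
  0010  (2)
  0101  (5)
  1011  (11)
  1100  (12)
  ----
  0000  (0)
The nim-sum is 0, so this is a P-position: the player to move is in a losing position under optimal play.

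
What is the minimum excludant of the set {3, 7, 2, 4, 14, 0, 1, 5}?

6

The values 0, 1, 2, 3, 4, 5 are all present; 6 is the first non-negative integer missing from the set.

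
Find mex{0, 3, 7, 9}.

1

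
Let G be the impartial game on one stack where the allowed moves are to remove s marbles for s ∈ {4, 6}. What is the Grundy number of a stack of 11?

Build the Grundy sequence with g(k) = mex{g(k−s) : s ∈ {4, 6}, s ≤ k}:
g(0) = mex{} = 0
g(1) = mex{} = 0
g(2) = mex{} = 0
g(3) = mex{} = 0
g(4) = mex{0} = 1
g(5) = mex{0} = 1
g(6) = mex{0} = 1
g(7) = mex{0} = 1
g(8) = mex{0,1} = 2
g(9) = mex{0,1} = 2
g(10) = mex{1} = 0
g(11) = mex{1} = 0
So g(11) = 0.

0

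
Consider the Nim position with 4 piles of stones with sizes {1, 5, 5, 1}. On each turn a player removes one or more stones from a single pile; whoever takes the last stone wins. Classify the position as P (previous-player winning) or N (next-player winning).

P-position

Compute the nim-sum pairwise:
1 XOR 5 = 4
4 XOR 5 = 1
1 XOR 1 = 0
The nim-sum is 0, so this is a P-position: the player to move is in a losing position under optimal play.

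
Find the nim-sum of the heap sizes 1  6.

Write each in binary and XOR column by column:
  001  (1)
  110  (6)
  ---
  111  (7)

7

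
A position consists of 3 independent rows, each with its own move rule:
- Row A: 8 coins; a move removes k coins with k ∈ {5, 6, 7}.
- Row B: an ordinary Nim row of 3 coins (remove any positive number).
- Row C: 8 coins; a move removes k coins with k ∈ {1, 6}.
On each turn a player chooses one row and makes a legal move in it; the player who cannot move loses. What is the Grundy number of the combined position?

3

Build the Grundy sequence for row A with g(k) = mex{g(k−s) : s ∈ {5, 6, 7}, s ≤ k}:
k:     0  1  2  3  4  5  6  7  8
g(k):  0  0  0  0  0  1  1  1  1
So g(8) = 1.
Row B is a plain Nim row of size 3, so its Grundy value is 3.
Grundy values for row C (subtraction set {1, 6}):
k:     0  1  2  3  4  5  6  7  8
g(k):  0  1  0  1  0  1  2  0  1
So g(8) = 1.
The value of a disjunctive sum is the nim-sum of the parts.
Combined value = 1 ⊕ 3 ⊕ 1 = 3.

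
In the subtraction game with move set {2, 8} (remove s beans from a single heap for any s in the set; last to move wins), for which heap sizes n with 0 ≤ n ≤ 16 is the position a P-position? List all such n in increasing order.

Grundy values for subtraction set {2, 8}:
k:     0  1  2  3  4  5  6  7  8  9 10 11 12 13 14 15 16
g(k):  0  0  1  1  0  0  1  1  2  2  0  0  1  1  0  0  1
The P-positions (g = 0) in 0..16 are 0, 1, 4, 5, 10, 11, 14, 15.

0, 1, 4, 5, 10, 11, 14, 15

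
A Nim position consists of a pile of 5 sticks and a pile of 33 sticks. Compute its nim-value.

36

Nim-sum: 5 ^ 33 = 36.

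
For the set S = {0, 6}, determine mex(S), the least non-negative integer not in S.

1

0 is in the set but 1 is not, so the mex is 1.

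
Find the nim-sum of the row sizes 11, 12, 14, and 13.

Compute the nim-sum pairwise:
11 ^ 12 = 7
7 ^ 14 = 9
9 ^ 13 = 4

4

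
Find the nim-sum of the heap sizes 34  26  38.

30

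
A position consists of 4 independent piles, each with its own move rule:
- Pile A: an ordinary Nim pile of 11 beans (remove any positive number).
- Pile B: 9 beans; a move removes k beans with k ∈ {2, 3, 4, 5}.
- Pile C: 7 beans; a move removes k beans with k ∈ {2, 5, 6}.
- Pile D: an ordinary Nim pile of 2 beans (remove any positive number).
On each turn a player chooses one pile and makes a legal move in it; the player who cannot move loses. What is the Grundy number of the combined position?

11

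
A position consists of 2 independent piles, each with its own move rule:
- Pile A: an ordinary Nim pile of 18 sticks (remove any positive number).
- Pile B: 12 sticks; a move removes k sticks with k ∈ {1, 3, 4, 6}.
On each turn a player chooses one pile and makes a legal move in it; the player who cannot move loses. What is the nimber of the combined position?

Pile A is a plain Nim pile of size 18, so its Grundy value is 18.
Build the Grundy sequence for pile B with g(k) = mex{g(k−s) : s ∈ {1, 3, 4, 6}, s ≤ k}:
k:     0  1  2  3  4  5  6  7  8  9 10 11 12
g(k):  0  1  0  1  2  3  2  0  1  0  1  2  3
So g(12) = 3.
The value of a disjunctive sum is the nim-sum of the parts.
Combined value = 18 XOR 3 = 17.

17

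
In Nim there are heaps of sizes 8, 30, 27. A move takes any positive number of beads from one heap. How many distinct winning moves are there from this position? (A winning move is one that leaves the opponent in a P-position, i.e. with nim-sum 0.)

Compute the nim-sum pairwise:
8 ⊕ 30 = 22
22 ⊕ 27 = 13
The overall nim-sum is X = 13. A heap of size p has a winning move iff p XOR X < p (reduce it to p XOR X).
  8: 8 XOR 13 = 5 < 8 — winning move (to 5).
  30: 30 XOR 13 = 19 < 30 — winning move (to 19).
  27: 27 XOR 13 = 22 < 27 — winning move (to 22).
That gives 3 winning moves.

3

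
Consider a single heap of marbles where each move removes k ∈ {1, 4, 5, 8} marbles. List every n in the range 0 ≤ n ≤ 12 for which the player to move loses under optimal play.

0, 2, 9, 11

Build the Grundy sequence with g(k) = mex{g(k−s) : s ∈ {1, 4, 5, 8}, s ≤ k}:
g(0) = mex{} = 0
g(1) = mex{0} = 1
g(2) = mex{1} = 0
g(3) = mex{0} = 1
g(4) = mex{0,1} = 2
g(5) = mex{0,1,2} = 3
g(6) = mex{0,1,3} = 2
g(7) = mex{0,1,2} = 3
g(8) = mex{0,1,2,3} = 4
g(9) = mex{1,2,3,4} = 0
g(10) = mex{0,2,3} = 1
g(11) = mex{1,2,3} = 0
g(12) = mex{0,2,3,4} = 1
The P-positions (g = 0) in 0..12 are 0, 2, 9, 11.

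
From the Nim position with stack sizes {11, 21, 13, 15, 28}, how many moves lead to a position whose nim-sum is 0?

0

In binary:
  01011  (11)
  10101  (21)
  01101  (13)
  01111  (15)
  11100  (28)
  -----
  00000  (0)
The nim-sum is already 0, so every move leaves a nonzero nim-sum — there are no winning moves.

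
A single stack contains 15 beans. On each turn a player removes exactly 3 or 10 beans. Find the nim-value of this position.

0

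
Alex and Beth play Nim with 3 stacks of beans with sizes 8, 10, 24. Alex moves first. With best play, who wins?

Bitwise XOR of the heap sizes:
  01000  (8)
  01010  (10)
  11000  (24)
  -----
  11010  (26)
The nim-sum is 26 ≠ 0, so this is an N-position: the player to move can win; Alex has a winning move.

Alex wins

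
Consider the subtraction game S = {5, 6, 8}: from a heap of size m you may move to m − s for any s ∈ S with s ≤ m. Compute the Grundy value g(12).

2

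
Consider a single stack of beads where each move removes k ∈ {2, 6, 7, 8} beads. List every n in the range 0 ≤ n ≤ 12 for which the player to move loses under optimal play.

Build the Grundy sequence with g(k) = mex{g(k−s) : s ∈ {2, 6, 7, 8}, s ≤ k}:
k:     0  1  2  3  4  5  6  7  8  9 10 11 12
g(k):  0  0  1  1  0  0  1  1  2  2  3  3  2
The P-positions (g = 0) in 0..12 are 0, 1, 4, 5.

0, 1, 4, 5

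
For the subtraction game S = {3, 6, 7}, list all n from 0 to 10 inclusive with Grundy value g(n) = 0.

0, 1, 2, 10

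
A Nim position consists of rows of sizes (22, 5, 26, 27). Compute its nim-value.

18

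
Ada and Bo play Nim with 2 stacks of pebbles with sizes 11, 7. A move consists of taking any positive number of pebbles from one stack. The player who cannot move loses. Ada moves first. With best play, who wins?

Ada wins

Compute the nim-sum pairwise:
11 ⊕ 7 = 12
The nim-sum is 12 ≠ 0, so this is an N-position: the player to move can win; Ada has a winning move.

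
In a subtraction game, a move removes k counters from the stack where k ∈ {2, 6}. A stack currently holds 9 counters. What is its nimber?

0

Compute g(0), g(1), … for moves {2, 6}:
k:     0  1  2  3  4  5  6  7  8  9
g(k):  0  0  1  1  0  0  1  1  0  0
So g(9) = 0.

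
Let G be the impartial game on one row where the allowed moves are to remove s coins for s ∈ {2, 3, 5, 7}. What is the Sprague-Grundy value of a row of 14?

2

Compute g(0), g(1), … for moves {2, 3, 5, 7}:
g(0) = mex{} = 0
g(1) = mex{} = 0
g(2) = mex{0} = 1
g(3) = mex{0} = 1
g(4) = mex{0,1} = 2
g(5) = mex{0,1} = 2
g(6) = mex{0,1,2} = 3
g(7) = mex{0,1,2} = 3
g(8) = mex{0,1,2,3} = 4
g(9) = mex{1,2,3} = 0
g(10) = mex{1,2,3,4} = 0
g(11) = mex{0,2,3,4} = 1
g(12) = mex{0,2,3} = 1
g(13) = mex{0,1,3,4} = 2
g(14) = mex{0,1,3} = 2
So g(14) = 2.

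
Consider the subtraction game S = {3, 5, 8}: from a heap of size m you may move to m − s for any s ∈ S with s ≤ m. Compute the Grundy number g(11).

0

Grundy values for subtraction set {3, 5, 8}:
g(0) = mex{} = 0
g(1) = mex{} = 0
g(2) = mex{} = 0
g(3) = mex{0} = 1
g(4) = mex{0} = 1
g(5) = mex{0} = 1
g(6) = mex{0,1} = 2
g(7) = mex{0,1} = 2
g(8) = mex{0,1} = 2
g(9) = mex{0,1,2} = 3
g(10) = mex{0,1,2} = 3
g(11) = mex{1,2} = 0
So g(11) = 0.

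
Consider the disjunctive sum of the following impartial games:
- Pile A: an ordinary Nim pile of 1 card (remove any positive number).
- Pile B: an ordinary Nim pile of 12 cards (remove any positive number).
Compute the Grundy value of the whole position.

13

Pile A is a plain Nim pile of size 1, so its Grundy value is 1.
Pile B is a plain Nim pile of size 12, so its Grundy value is 12.
The value of a disjunctive sum is the nim-sum of the parts.
Combined value = 1 ⊕ 12 = 13.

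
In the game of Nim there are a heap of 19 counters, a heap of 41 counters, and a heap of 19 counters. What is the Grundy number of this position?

In binary:
  010011  (19)
  101001  (41)
  010011  (19)
  ------
  101001  (41)

41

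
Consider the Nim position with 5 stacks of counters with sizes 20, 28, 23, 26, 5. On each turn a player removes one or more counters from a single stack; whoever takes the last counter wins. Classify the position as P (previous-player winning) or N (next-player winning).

P-position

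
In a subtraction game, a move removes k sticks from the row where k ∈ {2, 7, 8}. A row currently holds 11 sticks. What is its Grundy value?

3

Grundy values for subtraction set {2, 7, 8}:
k:     0  1  2  3  4  5  6  7  8  9 10 11
g(k):  0  0  1  1  0  0  1  1  2  2  0  3
So g(11) = 3.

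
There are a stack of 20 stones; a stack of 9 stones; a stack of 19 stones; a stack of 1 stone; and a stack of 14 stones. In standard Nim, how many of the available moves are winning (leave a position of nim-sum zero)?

3

Compute the nim-sum pairwise:
20 XOR 9 = 29
29 XOR 19 = 14
14 XOR 1 = 15
15 XOR 14 = 1
The overall nim-sum is X = 1. A stack of size p has a winning move iff p XOR X < p (reduce it to p XOR X).
  20: 20 XOR 1 = 21 ≥ 20 — no move.
  9: 9 XOR 1 = 8 < 9 — winning move (to 8).
  19: 19 XOR 1 = 18 < 19 — winning move (to 18).
  1: 1 XOR 1 = 0 < 1 — winning move (to 0).
  14: 14 XOR 1 = 15 ≥ 14 — no move.
That gives 3 winning moves.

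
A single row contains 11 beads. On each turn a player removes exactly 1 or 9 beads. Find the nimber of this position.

Build the Grundy sequence with g(k) = mex{g(k−s) : s ∈ {1, 9}, s ≤ k}:
k:     0  1  2  3  4  5  6  7  8  9 10 11
g(k):  0  1  0  1  0  1  0  1  0  1  0  1
So g(11) = 1.

1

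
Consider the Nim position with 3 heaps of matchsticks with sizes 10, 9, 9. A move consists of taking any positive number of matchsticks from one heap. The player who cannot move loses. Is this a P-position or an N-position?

N-position

Nim-sum: 10 ^ 9 ^ 9 = 10.
The nim-sum is 10 ≠ 0, so this is an N-position: the player to move can win.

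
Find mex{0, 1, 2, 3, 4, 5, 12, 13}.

The values 0, 1, 2, 3, 4, 5 are all present; 6 is the first non-negative integer missing from the set.

6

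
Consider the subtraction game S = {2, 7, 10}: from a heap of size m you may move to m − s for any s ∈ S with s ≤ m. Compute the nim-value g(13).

0

Build the Grundy sequence with g(k) = mex{g(k−s) : s ∈ {2, 7, 10}, s ≤ k}:
k:     0  1  2  3  4  5  6  7  8  9 10 11 12 13
g(k):  0  0  1  1  0  0  1  1  2  0  3  1  2  0
So g(13) = 0.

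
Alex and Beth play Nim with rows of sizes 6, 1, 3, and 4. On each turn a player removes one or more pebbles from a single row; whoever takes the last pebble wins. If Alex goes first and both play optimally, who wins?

Beth wins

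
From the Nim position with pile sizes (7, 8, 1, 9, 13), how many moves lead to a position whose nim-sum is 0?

Nim-sum: 7 ⊕ 8 ⊕ 1 ⊕ 9 ⊕ 13 = 10.
The overall nim-sum is X = 10. A pile of size p has a winning move iff p XOR X < p (reduce it to p XOR X).
  7: 7 XOR 10 = 13 ≥ 7 — no move.
  8: 8 XOR 10 = 2 < 8 — winning move (to 2).
  1: 1 XOR 10 = 11 ≥ 1 — no move.
  9: 9 XOR 10 = 3 < 9 — winning move (to 3).
  13: 13 XOR 10 = 7 < 13 — winning move (to 7).
That gives 3 winning moves.

3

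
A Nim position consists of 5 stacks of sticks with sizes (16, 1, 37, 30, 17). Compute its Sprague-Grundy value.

59

Nim-sum: 16 ⊕ 1 ⊕ 37 ⊕ 30 ⊕ 17 = 59.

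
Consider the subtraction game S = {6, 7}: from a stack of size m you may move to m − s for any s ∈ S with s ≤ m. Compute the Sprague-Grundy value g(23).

1

Build the Grundy sequence with g(k) = mex{g(k−s) : s ∈ {6, 7}, s ≤ k}:
k:     0  1  2  3  4  5  6  7  8  9 10 11 12 13 14 15 16 17 18 19 20 21 22 23
g(k):  0  0  0  0  0  0  1  1  1  1  1  1  2  0  0  0  0  0  0  1  1  1  1  1
So g(23) = 1.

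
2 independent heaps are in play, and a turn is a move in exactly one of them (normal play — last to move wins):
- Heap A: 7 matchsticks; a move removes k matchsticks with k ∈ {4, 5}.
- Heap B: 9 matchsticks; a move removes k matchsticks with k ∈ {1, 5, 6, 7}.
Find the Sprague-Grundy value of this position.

For heap A, compute g(0), g(1), … with moves {4, 5}:
g(0) = mex{} = 0
g(1) = mex{} = 0
g(2) = mex{} = 0
g(3) = mex{} = 0
g(4) = mex{0} = 1
g(5) = mex{0} = 1
g(6) = mex{0} = 1
g(7) = mex{0} = 1
So g(7) = 1.
For heap B, compute g(0), g(1), … with moves {1, 5, 6, 7}:
g(0) = mex{} = 0
g(1) = mex{0} = 1
g(2) = mex{1} = 0
g(3) = mex{0} = 1
g(4) = mex{1} = 0
g(5) = mex{0} = 1
g(6) = mex{0,1} = 2
g(7) = mex{0,1,2} = 3
g(8) = mex{0,1,3} = 2
g(9) = mex{0,1,2} = 3
So g(9) = 3.
By the Sprague-Grundy theorem, the Grundy value of a sum of independent games is the XOR of the component values.
Combined value = 1 XOR 3 = 2.

2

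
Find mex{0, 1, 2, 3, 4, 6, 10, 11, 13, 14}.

The values 0, 1, 2, 3, 4 are all present; 5 is the first non-negative integer missing from the set.

5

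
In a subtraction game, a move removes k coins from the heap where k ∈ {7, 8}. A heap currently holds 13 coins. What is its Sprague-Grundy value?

Compute g(0), g(1), … for moves {7, 8}:
k:     0  1  2  3  4  5  6  7  8  9 10 11 12 13
g(k):  0  0  0  0  0  0  0  1  1  1  1  1  1  1
So g(13) = 1.

1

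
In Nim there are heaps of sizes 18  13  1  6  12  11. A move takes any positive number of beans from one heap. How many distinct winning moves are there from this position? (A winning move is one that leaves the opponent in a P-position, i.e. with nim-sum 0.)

Write each in binary and XOR column by column:
  10010  (18)
  01101  (13)
  00001  (1)
  00110  (6)
  01100  (12)
  01011  (11)
  -----
  11111  (31)
The overall nim-sum is X = 31. A heap of size p has a winning move iff p XOR X < p (reduce it to p XOR X).
  18: 18 XOR 31 = 13 < 18 — winning move (to 13).
  13: 13 XOR 31 = 18 ≥ 13 — no move.
  1: 1 XOR 31 = 30 ≥ 1 — no move.
  6: 6 XOR 31 = 25 ≥ 6 — no move.
  12: 12 XOR 31 = 19 ≥ 12 — no move.
  11: 11 XOR 31 = 20 ≥ 11 — no move.
That gives 1 winning move.

1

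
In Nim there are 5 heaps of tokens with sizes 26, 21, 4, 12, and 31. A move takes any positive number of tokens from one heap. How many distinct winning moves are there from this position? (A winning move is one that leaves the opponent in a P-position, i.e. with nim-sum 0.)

Bitwise XOR of the heap sizes:
  11010  (26)
  10101  (21)
  00100  (4)
  01100  (12)
  11111  (31)
  -----
  11000  (24)
The overall nim-sum is X = 24. A heap of size p has a winning move iff p XOR X < p (reduce it to p XOR X).
  26: 26 XOR 24 = 2 < 26 — winning move (to 2).
  21: 21 XOR 24 = 13 < 21 — winning move (to 13).
  4: 4 XOR 24 = 28 ≥ 4 — no move.
  12: 12 XOR 24 = 20 ≥ 12 — no move.
  31: 31 XOR 24 = 7 < 31 — winning move (to 7).
That gives 3 winning moves.

3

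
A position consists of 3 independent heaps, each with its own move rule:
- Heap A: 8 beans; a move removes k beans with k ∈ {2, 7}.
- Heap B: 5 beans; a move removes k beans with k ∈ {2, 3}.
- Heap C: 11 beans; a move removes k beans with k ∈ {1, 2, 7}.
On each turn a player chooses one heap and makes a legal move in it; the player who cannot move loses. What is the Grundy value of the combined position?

Grundy values for heap A (subtraction set {2, 7}):
g(0) = mex{} = 0
g(1) = mex{} = 0
g(2) = mex{0} = 1
g(3) = mex{0} = 1
g(4) = mex{1} = 0
g(5) = mex{1} = 0
g(6) = mex{0} = 1
g(7) = mex{0} = 1
g(8) = mex{0,1} = 2
So g(8) = 2.
For heap B, compute g(0), g(1), … with moves {2, 3}:
k:     0  1  2  3  4  5
g(k):  0  0  1  1  2  0
So g(5) = 0.
For heap C, compute g(0), g(1), … with moves {1, 2, 7}:
k:     0  1  2  3  4  5  6  7  8  9 10 11
g(k):  0  1  2  0  1  2  0  1  2  0  1  2
So g(11) = 2.
The value of a disjunctive sum is the nim-sum of the parts.
Combined value = 2 XOR 0 XOR 2 = 0.

0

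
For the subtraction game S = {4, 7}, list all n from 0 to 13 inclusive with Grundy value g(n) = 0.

0, 1, 2, 3, 11, 12, 13

Build the Grundy sequence with g(k) = mex{g(k−s) : s ∈ {4, 7}, s ≤ k}:
k:     0  1  2  3  4  5  6  7  8  9 10 11 12 13
g(k):  0  0  0  0  1  1  1  1  2  2  2  0  0  0
The P-positions (g = 0) in 0..13 are 0, 1, 2, 3, 11, 12, 13.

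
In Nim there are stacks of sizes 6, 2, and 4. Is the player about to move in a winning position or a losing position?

Write each in binary and XOR column by column:
  110  (6)
  010  (2)
  100  (4)
  ---
  000  (0)
The nim-sum is 0, so this is a P-position: the player to move is in a losing position under optimal play.

Losing position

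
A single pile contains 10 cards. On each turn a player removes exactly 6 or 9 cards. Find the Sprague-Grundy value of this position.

1

Compute g(0), g(1), … for moves {6, 9}:
g(0) = mex{} = 0
g(1) = mex{} = 0
g(2) = mex{} = 0
g(3) = mex{} = 0
g(4) = mex{} = 0
g(5) = mex{} = 0
g(6) = mex{0} = 1
g(7) = mex{0} = 1
g(8) = mex{0} = 1
g(9) = mex{0} = 1
g(10) = mex{0} = 1
So g(10) = 1.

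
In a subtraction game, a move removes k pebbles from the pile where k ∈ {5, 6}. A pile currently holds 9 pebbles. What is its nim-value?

Compute g(0), g(1), … for moves {5, 6}:
g(0) = mex{} = 0
g(1) = mex{} = 0
g(2) = mex{} = 0
g(3) = mex{} = 0
g(4) = mex{} = 0
g(5) = mex{0} = 1
g(6) = mex{0} = 1
g(7) = mex{0} = 1
g(8) = mex{0} = 1
g(9) = mex{0} = 1
So g(9) = 1.

1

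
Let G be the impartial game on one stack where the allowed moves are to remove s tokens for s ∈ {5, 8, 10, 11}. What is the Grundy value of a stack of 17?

0

Build the Grundy sequence with g(k) = mex{g(k−s) : s ∈ {5, 8, 10, 11}, s ≤ k}:
k:     0  1  2  3  4  5  6  7  8  9 10 11 12 13 14 15 16 17
g(k):  0  0  0  0  0  1  1  1  1  1  2  2  2  2  2  3  0  0
So g(17) = 0.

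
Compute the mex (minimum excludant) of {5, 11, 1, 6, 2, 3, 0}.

4

The values 0, 1, 2, 3 are all present; 4 is the first non-negative integer missing from the set.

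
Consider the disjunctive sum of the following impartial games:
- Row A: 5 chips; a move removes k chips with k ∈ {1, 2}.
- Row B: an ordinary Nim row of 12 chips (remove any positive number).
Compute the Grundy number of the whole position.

14

For row A, compute g(0), g(1), … with moves {1, 2}:
k:     0  1  2  3  4  5
g(k):  0  1  2  0  1  2
So g(5) = 2.
Row B is a plain Nim row of size 12, so its Grundy value is 12.
By the Sprague-Grundy theorem, the Grundy value of a sum of independent games is the XOR of the component values.
Combined value = 2 ⊕ 12 = 14.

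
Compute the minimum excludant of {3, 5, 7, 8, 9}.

0

0 is not in the set, so the mex is 0.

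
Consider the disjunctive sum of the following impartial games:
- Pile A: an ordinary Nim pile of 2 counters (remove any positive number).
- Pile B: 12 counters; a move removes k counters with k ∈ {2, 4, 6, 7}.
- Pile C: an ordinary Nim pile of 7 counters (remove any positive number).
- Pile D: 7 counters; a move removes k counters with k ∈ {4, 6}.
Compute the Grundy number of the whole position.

Pile A is a plain Nim pile of size 2, so its Grundy value is 2.
Grundy values for pile B (subtraction set {2, 4, 6, 7}):
g(0) = mex{} = 0
g(1) = mex{} = 0
g(2) = mex{0} = 1
g(3) = mex{0} = 1
g(4) = mex{0,1} = 2
g(5) = mex{0,1} = 2
g(6) = mex{0,1,2} = 3
g(7) = mex{0,1,2} = 3
g(8) = mex{0,1,2,3} = 4
g(9) = mex{1,2,3} = 0
g(10) = mex{1,2,3,4} = 0
g(11) = mex{0,2,3} = 1
g(12) = mex{0,2,3,4} = 1
So g(12) = 1.
Pile C is a plain Nim pile of size 7, so its Grundy value is 7.
For pile D, compute g(0), g(1), … with moves {4, 6}:
k:     0  1  2  3  4  5  6  7
g(k):  0  0  0  0  1  1  1  1
So g(7) = 1.
The value of a disjunctive sum is the nim-sum of the parts.
Combined value = 2 XOR 1 XOR 7 XOR 1 = 5.

5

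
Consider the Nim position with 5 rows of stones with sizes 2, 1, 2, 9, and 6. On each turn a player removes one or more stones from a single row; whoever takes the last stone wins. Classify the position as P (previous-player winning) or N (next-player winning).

N-position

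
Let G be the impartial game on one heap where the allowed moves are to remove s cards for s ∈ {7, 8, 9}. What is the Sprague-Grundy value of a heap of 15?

2

Build the Grundy sequence with g(k) = mex{g(k−s) : s ∈ {7, 8, 9}, s ≤ k}:
k:     0  1  2  3  4  5  6  7  8  9 10 11 12 13 14 15
g(k):  0  0  0  0  0  0  0  1  1  1  1  1  1  1  2  2
So g(15) = 2.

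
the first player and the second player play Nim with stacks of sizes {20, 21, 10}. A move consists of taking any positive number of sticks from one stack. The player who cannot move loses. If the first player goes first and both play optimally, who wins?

Nim-sum: 20 XOR 21 XOR 10 = 11.
The nim-sum is 11 ≠ 0, so this is an N-position: the player to move can win; the first player has a winning move.

the first player wins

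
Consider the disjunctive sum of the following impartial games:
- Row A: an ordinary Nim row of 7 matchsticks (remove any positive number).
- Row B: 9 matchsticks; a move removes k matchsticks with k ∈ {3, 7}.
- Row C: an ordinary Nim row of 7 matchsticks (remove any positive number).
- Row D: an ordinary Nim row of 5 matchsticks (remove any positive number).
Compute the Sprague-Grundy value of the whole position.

Row A is a plain Nim row of size 7, so its Grundy value is 7.
For row B, compute g(0), g(1), … with moves {3, 7}:
k:     0  1  2  3  4  5  6  7  8  9
g(k):  0  0  0  1  1  1  0  2  2  1
So g(9) = 1.
Row C is a plain Nim row of size 7, so its Grundy value is 7.
Row D is a plain Nim row of size 5, so its Grundy value is 5.
The value of a disjunctive sum is the nim-sum of the parts.
Combined value = 7 ⊕ 1 ⊕ 7 ⊕ 5 = 4.

4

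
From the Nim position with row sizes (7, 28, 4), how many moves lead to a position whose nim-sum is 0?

1

Compute the nim-sum pairwise:
7 ^ 28 = 27
27 ^ 4 = 31
The overall nim-sum is X = 31. A row of size p has a winning move iff p XOR X < p (reduce it to p XOR X).
  7: 7 XOR 31 = 24 ≥ 7 — no move.
  28: 28 XOR 31 = 3 < 28 — winning move (to 3).
  4: 4 XOR 31 = 27 ≥ 4 — no move.
That gives 1 winning move.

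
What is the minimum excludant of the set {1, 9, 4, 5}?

0 is not in the set, so the mex is 0.

0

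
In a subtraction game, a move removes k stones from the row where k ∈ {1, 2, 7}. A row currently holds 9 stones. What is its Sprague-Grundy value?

Compute g(0), g(1), … for moves {1, 2, 7}:
g(0) = mex{} = 0
g(1) = mex{0} = 1
g(2) = mex{0,1} = 2
g(3) = mex{1,2} = 0
g(4) = mex{0,2} = 1
g(5) = mex{0,1} = 2
g(6) = mex{1,2} = 0
g(7) = mex{0,2} = 1
g(8) = mex{0,1} = 2
g(9) = mex{1,2} = 0
So g(9) = 0.

0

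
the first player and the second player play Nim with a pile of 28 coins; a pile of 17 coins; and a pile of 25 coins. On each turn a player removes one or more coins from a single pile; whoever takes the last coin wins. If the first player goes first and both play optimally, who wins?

Nim-sum: 28 ^ 17 ^ 25 = 20.
The nim-sum is 20 ≠ 0, so this is an N-position: the player to move can win; the first player has a winning move.

the first player wins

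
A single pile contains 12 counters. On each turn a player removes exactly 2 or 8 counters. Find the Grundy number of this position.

Compute g(0), g(1), … for moves {2, 8}:
k:     0  1  2  3  4  5  6  7  8  9 10 11 12
g(k):  0  0  1  1  0  0  1  1  2  2  0  0  1
So g(12) = 1.

1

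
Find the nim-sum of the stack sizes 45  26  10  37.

24

Write each in binary and XOR column by column:
  101101  (45)
  011010  (26)
  001010  (10)
  100101  (37)
  ------
  011000  (24)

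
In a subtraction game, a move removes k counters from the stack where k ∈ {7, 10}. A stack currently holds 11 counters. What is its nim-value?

Compute g(0), g(1), … for moves {7, 10}:
g(0) = mex{} = 0
g(1) = mex{} = 0
g(2) = mex{} = 0
g(3) = mex{} = 0
g(4) = mex{} = 0
g(5) = mex{} = 0
g(6) = mex{} = 0
g(7) = mex{0} = 1
g(8) = mex{0} = 1
g(9) = mex{0} = 1
g(10) = mex{0} = 1
g(11) = mex{0} = 1
So g(11) = 1.

1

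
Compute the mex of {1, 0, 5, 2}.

3

The values 0, 1, 2 are all present; 3 is the first non-negative integer missing from the set.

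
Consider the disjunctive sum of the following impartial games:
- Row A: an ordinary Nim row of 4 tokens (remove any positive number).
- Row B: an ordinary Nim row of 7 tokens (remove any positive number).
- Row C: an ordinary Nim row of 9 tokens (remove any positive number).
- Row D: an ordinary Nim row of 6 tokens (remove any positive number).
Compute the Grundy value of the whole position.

12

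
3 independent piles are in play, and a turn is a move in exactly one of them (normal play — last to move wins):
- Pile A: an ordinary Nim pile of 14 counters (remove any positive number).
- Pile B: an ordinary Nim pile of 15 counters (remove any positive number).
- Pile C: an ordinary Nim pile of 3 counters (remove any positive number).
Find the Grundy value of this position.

Pile A is a plain Nim pile of size 14, so its Grundy value is 14.
Pile B is a plain Nim pile of size 15, so its Grundy value is 15.
Pile C is a plain Nim pile of size 3, so its Grundy value is 3.
The value of a disjunctive sum is the nim-sum of the parts.
Combined value = 14 ⊕ 15 ⊕ 3 = 2.

2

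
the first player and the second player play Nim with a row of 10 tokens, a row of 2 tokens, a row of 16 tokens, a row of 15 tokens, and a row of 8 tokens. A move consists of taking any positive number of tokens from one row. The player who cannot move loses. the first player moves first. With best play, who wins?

the first player wins

Nim-sum: 10 XOR 2 XOR 16 XOR 15 XOR 8 = 31.
The nim-sum is 31 ≠ 0, so this is an N-position: the player to move can win; the first player has a winning move.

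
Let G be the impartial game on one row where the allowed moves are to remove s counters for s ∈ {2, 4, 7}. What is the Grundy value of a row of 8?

Build the Grundy sequence with g(k) = mex{g(k−s) : s ∈ {2, 4, 7}, s ≤ k}:
g(0) = mex{} = 0
g(1) = mex{} = 0
g(2) = mex{0} = 1
g(3) = mex{0} = 1
g(4) = mex{0,1} = 2
g(5) = mex{0,1} = 2
g(6) = mex{1,2} = 0
g(7) = mex{0,1,2} = 3
g(8) = mex{0,2} = 1
So g(8) = 1.

1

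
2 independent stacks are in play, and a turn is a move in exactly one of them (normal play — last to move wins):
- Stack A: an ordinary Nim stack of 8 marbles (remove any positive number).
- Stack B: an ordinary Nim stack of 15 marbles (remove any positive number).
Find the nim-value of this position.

7

Stack A is a plain Nim stack of size 8, so its Grundy value is 8.
Stack B is a plain Nim stack of size 15, so its Grundy value is 15.
By the Sprague-Grundy theorem, the Grundy value of a sum of independent games is the XOR of the component values.
Combined value = 8 ⊕ 15 = 7.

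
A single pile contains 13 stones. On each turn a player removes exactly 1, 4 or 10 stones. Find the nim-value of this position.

0

Compute g(0), g(1), … for moves {1, 4, 10}:
g(0) = mex{} = 0
g(1) = mex{0} = 1
g(2) = mex{1} = 0
g(3) = mex{0} = 1
g(4) = mex{0,1} = 2
g(5) = mex{1,2} = 0
g(6) = mex{0} = 1
g(7) = mex{1} = 0
g(8) = mex{0,2} = 1
g(9) = mex{0,1} = 2
g(10) = mex{0,1,2} = 3
g(11) = mex{0,1,3} = 2
g(12) = mex{0,1,2} = 3
g(13) = mex{1,2,3} = 0
So g(13) = 0.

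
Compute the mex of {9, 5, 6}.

0

0 is not in the set, so the mex is 0.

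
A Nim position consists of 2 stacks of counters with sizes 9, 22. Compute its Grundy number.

31

Bitwise XOR of the heap sizes:
  01001  (9)
  10110  (22)
  -----
  11111  (31)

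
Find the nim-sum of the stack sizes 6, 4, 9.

Write each in binary and XOR column by column:
  0110  (6)
  0100  (4)
  1001  (9)
  ----
  1011  (11)

11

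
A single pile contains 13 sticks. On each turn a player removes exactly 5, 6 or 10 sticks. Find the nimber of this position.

2

Build the Grundy sequence with g(k) = mex{g(k−s) : s ∈ {5, 6, 10}, s ≤ k}:
g(0) = mex{} = 0
g(1) = mex{} = 0
g(2) = mex{} = 0
g(3) = mex{} = 0
g(4) = mex{} = 0
g(5) = mex{0} = 1
g(6) = mex{0} = 1
g(7) = mex{0} = 1
g(8) = mex{0} = 1
g(9) = mex{0} = 1
g(10) = mex{0,1} = 2
g(11) = mex{0,1} = 2
g(12) = mex{0,1} = 2
g(13) = mex{0,1} = 2
So g(13) = 2.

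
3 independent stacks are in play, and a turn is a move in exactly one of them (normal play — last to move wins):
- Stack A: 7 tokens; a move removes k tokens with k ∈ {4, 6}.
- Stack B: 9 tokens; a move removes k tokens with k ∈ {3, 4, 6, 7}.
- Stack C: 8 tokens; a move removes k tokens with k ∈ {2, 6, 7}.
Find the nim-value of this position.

0

Grundy values for stack A (subtraction set {4, 6}):
k:     0  1  2  3  4  5  6  7
g(k):  0  0  0  0  1  1  1  1
So g(7) = 1.
For stack B, compute g(0), g(1), … with moves {3, 4, 6, 7}:
k:     0  1  2  3  4  5  6  7  8  9
g(k):  0  0  0  1  1  1  2  2  2  3
So g(9) = 3.
For stack C, compute g(0), g(1), … with moves {2, 6, 7}:
k:     0  1  2  3  4  5  6  7  8
g(k):  0  0  1  1  0  0  1  1  2
So g(8) = 2.
The value of a disjunctive sum is the nim-sum of the parts.
Combined value = 1 XOR 3 XOR 2 = 0.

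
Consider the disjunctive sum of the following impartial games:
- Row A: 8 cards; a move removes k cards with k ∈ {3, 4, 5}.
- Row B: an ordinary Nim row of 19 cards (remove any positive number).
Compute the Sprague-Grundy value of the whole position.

19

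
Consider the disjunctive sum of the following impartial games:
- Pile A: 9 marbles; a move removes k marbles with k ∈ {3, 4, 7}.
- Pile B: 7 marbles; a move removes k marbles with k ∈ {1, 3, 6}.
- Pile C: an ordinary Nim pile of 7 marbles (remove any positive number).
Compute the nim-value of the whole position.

Grundy values for pile A (subtraction set {3, 4, 7}):
g(0) = mex{} = 0
g(1) = mex{} = 0
g(2) = mex{} = 0
g(3) = mex{0} = 1
g(4) = mex{0} = 1
g(5) = mex{0} = 1
g(6) = mex{0,1} = 2
g(7) = mex{0,1} = 2
g(8) = mex{0,1} = 2
g(9) = mex{0,1,2} = 3
So g(9) = 3.
Grundy values for pile B (subtraction set {1, 3, 6}):
k:     0  1  2  3  4  5  6  7
g(k):  0  1  0  1  0  1  2  3
So g(7) = 3.
Pile C is a plain Nim pile of size 7, so its Grundy value is 7.
By the Sprague-Grundy theorem, the Grundy value of a sum of independent games is the XOR of the component values.
Combined value = 3 ⊕ 3 ⊕ 7 = 7.

7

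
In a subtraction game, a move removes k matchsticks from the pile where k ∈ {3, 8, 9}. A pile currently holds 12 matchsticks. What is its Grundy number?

0

Compute g(0), g(1), … for moves {3, 8, 9}:
k:     0  1  2  3  4  5  6  7  8  9 10 11 12
g(k):  0  0  0  1  1  1  0  0  2  1  1  3  0
So g(12) = 0.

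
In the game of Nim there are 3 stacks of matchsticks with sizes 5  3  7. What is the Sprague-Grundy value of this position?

Bitwise XOR of the heap sizes:
  101  (5)
  011  (3)
  111  (7)
  ---
  001  (1)

1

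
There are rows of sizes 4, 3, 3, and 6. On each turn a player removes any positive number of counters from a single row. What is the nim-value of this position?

In binary:
  100  (4)
  011  (3)
  011  (3)
  110  (6)
  ---
  010  (2)

2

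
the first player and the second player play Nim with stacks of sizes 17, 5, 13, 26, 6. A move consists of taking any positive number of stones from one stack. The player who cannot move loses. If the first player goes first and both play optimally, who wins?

the first player wins

Write each in binary and XOR column by column:
  10001  (17)
  00101  (5)
  01101  (13)
  11010  (26)
  00110  (6)
  -----
  00101  (5)
The nim-sum is 5 ≠ 0, so this is an N-position: the player to move can win; the first player has a winning move.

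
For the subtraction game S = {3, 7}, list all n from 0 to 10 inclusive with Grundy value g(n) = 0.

0, 1, 2, 6, 10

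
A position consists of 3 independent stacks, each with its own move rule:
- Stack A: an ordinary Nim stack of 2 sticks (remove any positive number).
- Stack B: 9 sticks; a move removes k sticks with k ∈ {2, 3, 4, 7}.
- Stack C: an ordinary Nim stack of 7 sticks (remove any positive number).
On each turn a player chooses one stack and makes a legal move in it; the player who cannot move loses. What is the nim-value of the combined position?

Stack A is a plain Nim stack of size 2, so its Grundy value is 2.
For stack B, compute g(0), g(1), … with moves {2, 3, 4, 7}:
k:     0  1  2  3  4  5  6  7  8  9
g(k):  0  0  1  1  2  2  0  3  1  4
So g(9) = 4.
Stack C is a plain Nim stack of size 7, so its Grundy value is 7.
By the Sprague-Grundy theorem, the Grundy value of a sum of independent games is the XOR of the component values.
Combined value = 2 ⊕ 4 ⊕ 7 = 1.

1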